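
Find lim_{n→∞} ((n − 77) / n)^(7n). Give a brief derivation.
lim = e^(−539)

Rewrite as (1 − 77/n)^(7n). By the standard limit (1 + x/n)^n → e^x, we have (1 − 77/n)^n → e^(−77), and raising to the 7th power gives e^(−539).
More precisely, ln[(1 − 77/n)^(7n)] = 7n · ln(1 − 77/n) = 7n · (-77/n + O(1/n^2)) = -539 + O(1/n) → -539.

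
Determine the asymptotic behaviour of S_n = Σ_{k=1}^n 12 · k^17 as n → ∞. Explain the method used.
S_n ~ 2 · n^18 / 3

By integral comparison (Euler-Maclaurin), Σ_{k=1}^n 12 · k^17 = 12 · ∫_0^n x^17 dx + O(n^17) = 12 · n^18/18 = 2 · n^18 / 3 + O(n^17). (Equivalently, Faulhaber's formula gives the same leading term.)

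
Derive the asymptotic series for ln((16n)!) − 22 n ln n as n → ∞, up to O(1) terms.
ln((16n)!) − 22 n ln n = −6 n ln n + 16(ln 16 − 1) n + (1/2) ln(2π·16n) + O(1/n)

Stirling: ln((16n)!) = 16n ln(16n) − 16n + (1/2) ln(2π·16n) + O(1/n).
Expand 16n ln(16n) = 16n (ln n + ln 16) = 16n ln n + 16n ln 16.
Subtract 22n ln n: leading term is (16 − 22) n ln n = −6 n ln n. The next term is 16n ln 16 − 16n = 16(ln 16 − 1) n. Then the (1/2) ln(2π·16n) correction.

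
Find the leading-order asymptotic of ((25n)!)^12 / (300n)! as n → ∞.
((25n)!)^12/(300n)! ~ ((2π·25n)^(11/2) / sqrt(12)) · 12^(−12·25n)  →  0

Write N = 25n. Stirling: N! ~ sqrt(2π N)(N/e)^N and (12N)! ~ sqrt(2π·12N)·(12N/e)^(12N).
  (N!)^12/(12N)! ~ (2π N)^(12/2) (N/e)^(12N) / [sqrt(2π·12N) (12N/e)^(12N)]
     = (2π N)^(12/2) / sqrt(2π·12N) · (N/(12N))^(12N)
     = (2π N)^((12−1)/2) / sqrt(12) · 12^(−12N).
Since 12^12 > 1, the factor 12^(−12N) decays exponentially, so the ratio → 0. Substituting N = 25n gives the stated form.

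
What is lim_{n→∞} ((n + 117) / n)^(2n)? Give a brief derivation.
lim = e^234

Rewrite as (1 + 117/n)^(2n). By the standard limit (1 + x/n)^n → e^x, we have (1 + 117/n)^n → e^117, and raising to the 2nd power gives e^234.
More precisely, ln[(1 + 117/n)^(2n)] = 2n · ln(1 + 117/n) = 2n · (117/n + O(1/n^2)) = 234 + O(1/n) → 234.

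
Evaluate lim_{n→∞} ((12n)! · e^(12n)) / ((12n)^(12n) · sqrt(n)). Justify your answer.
lim = sqrt(2π·12)

Stirling: (12n)! ~ sqrt(2π·12n) · (12n/e)^(12n). Hence
  (12n)! · e^(12n) / (12n)^(12n) ~ sqrt(2π·12n).
Dividing by sqrt(n): sqrt(2π·12n) / sqrt(n) = sqrt(2π·12) · n^((1−1)/2), so the limit is sqrt(2π·12).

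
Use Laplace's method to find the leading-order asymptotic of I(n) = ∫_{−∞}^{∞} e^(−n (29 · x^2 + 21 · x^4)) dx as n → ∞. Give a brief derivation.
I(n) ~ sqrt(π/(29n))

φ(x) = 29 · x^2 + 21 · x^4 has its unique global minimum at x* = 0 (since φ'(x) = 58x + 84x^3 = 0 only at x = 0 for real x with both coefficients positive, and φ → ∞ as |x| → ∞). At x* = 0, φ(0) = 0 and φ''(0) = 58. Laplace's method then gives
  I(n) ~ sqrt(2π / (n · φ''(0))) · e^(−n φ(0)) = sqrt(2π / (58n)) = sqrt(π/(29n)).
The 21 · x^4 term contributes only at subleading order (an O(1/n) relative correction).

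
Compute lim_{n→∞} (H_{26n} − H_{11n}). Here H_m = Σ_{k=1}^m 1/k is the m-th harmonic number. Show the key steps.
lim = ln(26/11)

Euler-Maclaurin gives H_m = ln m + γ + 1/(2m) + O(1/m^2). The γ and O(1/m) terms cancel in the difference:
  H_{26n} − H_{11n} = ln(26n) − ln(11n) + O(1/n) = ln(26/11) + O(1/n).
Hence the limit is ln(26/11).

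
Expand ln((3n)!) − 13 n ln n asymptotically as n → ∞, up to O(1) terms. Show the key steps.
ln((3n)!) − 13 n ln n = −10 n ln n + 3(ln 3 − 1) n + (1/2) ln(2π·3n) + O(1/n)

Stirling: ln((3n)!) = 3n ln(3n) − 3n + (1/2) ln(2π·3n) + O(1/n).
Expand 3n ln(3n) = 3n (ln n + ln 3) = 3n ln n + 3n ln 3.
Subtract 13n ln n: leading term is (3 − 13) n ln n = −10 n ln n. The next term is 3n ln 3 − 3n = 3(ln 3 − 1) n. Then the (1/2) ln(2π·3n) correction.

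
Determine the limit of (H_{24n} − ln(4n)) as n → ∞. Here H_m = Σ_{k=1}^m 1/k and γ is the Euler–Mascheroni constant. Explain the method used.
lim = ln 6 + γ

By Euler-Maclaurin, H_m = ln m + γ + O(1/m). So
  H_{24n} − ln(4n) = ln(24n) + γ − ln(4n) + O(1/n)
                       = ln(24/4) + γ + O(1/n).
Hence the limit is ln(24/4) + γ (= ln 6).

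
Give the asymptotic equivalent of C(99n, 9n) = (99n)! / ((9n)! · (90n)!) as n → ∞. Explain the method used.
C(99n, 9n) ~ (285311670611/10000000000)^(9n) · sqrt(11/(20π·9n))

Write N = 9n. Apply Stirling to each factorial:
  (11N)! ~ sqrt(2π·11N) · (11N/e)^(11N),
  N! ~ sqrt(2π N) · (N/e)^N,
  (10N)! ~ sqrt(2π·10N) · (10N/e)^(10N).
The exponential factors combine to (11N)^(11N) / (N^N · (10N)^(10N)) = 11^(11N)/10^(10N) = (11^11/10^10)^N = (285311670611/10000000000)^N.
The square-root prefactors combine to sqrt(2π·11N) / (sqrt(2π N)·sqrt(2π·10N)) = sqrt(11 / (2π·10·N)) = sqrt(11/(20π·9n)).
Substituting N = 9n: C(99n, 9n) ~ (285311670611/10000000000)^(9n) · sqrt(11/(20π·9n)).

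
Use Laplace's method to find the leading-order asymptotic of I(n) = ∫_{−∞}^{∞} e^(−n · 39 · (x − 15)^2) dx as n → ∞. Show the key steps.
I(n) = sqrt(π/(39n))

Here φ(x) = 39 · (x − 15)^2 has its unique minimum at x* = 15 with φ(x*) = 0 and φ''(x*) = 78. Laplace's method gives
  I(n) ~ e^(−n φ(x*)) · sqrt(2π / (n · φ''(x*))) = sqrt(2π / (78n)) = sqrt(π/(39n)).
This is exact: substituting u = (x − 15)·sqrt(39n) gives I(n) = (1/sqrt(39n)) ∫_{−∞}^{∞} e^(−u^2) du = sqrt(π/(39n)).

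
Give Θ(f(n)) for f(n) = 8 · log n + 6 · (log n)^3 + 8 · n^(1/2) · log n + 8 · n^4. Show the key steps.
f(n) ∈ Θ(n^4)

Compare the terms by growth order. For large n, n^a · (log n)^b dominates n^a' · (log n)^b' iff a > a', or (a = a' and b > b'). Ranking the 4 terms shows the dominant one is 8 · n^4. Hence f(n) ∈ Θ(n^4).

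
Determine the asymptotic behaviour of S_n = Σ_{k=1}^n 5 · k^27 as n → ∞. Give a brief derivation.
S_n ~ 5 · n^28 / 28

By integral comparison (Euler-Maclaurin), Σ_{k=1}^n 5 · k^27 = 5 · ∫_0^n x^27 dx + O(n^27) = 5 · n^28/28 + O(n^27). (Equivalently, Faulhaber's formula gives the same leading term.)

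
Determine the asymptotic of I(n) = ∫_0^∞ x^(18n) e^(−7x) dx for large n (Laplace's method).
I(n) ~ (sqrt(2π·18n) / 7) · (18n/(7e))^(18n)

Write the integrand as exp(18n ln x − 7x) and set f(x) = 18n ln x − 7x. Then f'(x) = 18n/x − 7 = 0 at x* = 18n/7, and f''(x*) = −18n/x*^2 = −7^2/(18n). Laplace's method (interior maximum) gives
  I(n) ~ e^(f(x*)) · sqrt(2π / |f''(x*)|)
        = exp(18n ln(18n/7) − 18n) · sqrt(2π · 18n / 7^2)
        = (18n/7)^(18n) e^(−18n) · sqrt(2π·18n) / 7
        = (sqrt(2π·18n) / 7) · (18n/(7e))^(18n).
This matches Γ(18n+1)/7^(18n+1) with Stirling applied to Γ.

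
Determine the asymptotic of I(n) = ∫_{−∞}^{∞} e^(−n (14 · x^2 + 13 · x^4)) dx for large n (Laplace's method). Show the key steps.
I(n) ~ sqrt(π/(14n))

φ(x) = 14 · x^2 + 13 · x^4 has its unique global minimum at x* = 0 (since φ'(x) = 28x + 52x^3 = 0 only at x = 0 for real x with both coefficients positive, and φ → ∞ as |x| → ∞). At x* = 0, φ(0) = 0 and φ''(0) = 28. Laplace's method then gives
  I(n) ~ sqrt(2π / (n · φ''(0))) · e^(−n φ(0)) = sqrt(2π / (28n)) = sqrt(π/(14n)).
The 13 · x^4 term contributes only at subleading order (an O(1/n) relative correction).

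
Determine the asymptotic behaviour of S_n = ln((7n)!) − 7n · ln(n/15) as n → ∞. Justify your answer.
S_n ~ 7n · (ln 105 − 1) + O(ln n)

Stirling: ln((7n)!) = 7n ln(7n) − 7n + O(ln n).
  S_n = 7n ln(7n) − 7n − 7n ln(n/15) + O(ln n)
      = 7n ln(7n) − 7n ln n + 7n ln 15 − 7n + O(ln n)
      = 7n ln 7 + 7n ln 15 − 7n + O(ln n)
      = 7n (ln 105 − 1) + O(ln n).
Numerically ln(105) − 1 ≈ 3.6540.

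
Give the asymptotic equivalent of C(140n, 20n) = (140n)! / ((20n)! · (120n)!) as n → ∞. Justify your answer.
C(140n, 20n) ~ (823543/46656)^(20n) · sqrt(7/(12π·20n))

Write N = 20n. Apply Stirling to each factorial:
  (7N)! ~ sqrt(2π·7N) · (7N/e)^(7N),
  N! ~ sqrt(2π N) · (N/e)^N,
  (6N)! ~ sqrt(2π·6N) · (6N/e)^(6N).
The exponential factors combine to (7N)^(7N) / (N^N · (6N)^(6N)) = 7^(7N)/6^(6N) = (7^7/6^6)^N = (823543/46656)^N.
The square-root prefactors combine to sqrt(2π·7N) / (sqrt(2π N)·sqrt(2π·6N)) = sqrt(7 / (2π·6·N)) = sqrt(7/(12π·20n)).
Substituting N = 20n: C(140n, 20n) ~ (823543/46656)^(20n) · sqrt(7/(12π·20n)).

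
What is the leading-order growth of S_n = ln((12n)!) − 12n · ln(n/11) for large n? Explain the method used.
S_n ~ 12n · (ln 132 − 1) + O(ln n)

Stirling: ln((12n)!) = 12n ln(12n) − 12n + O(ln n).
  S_n = 12n ln(12n) − 12n − 12n ln(n/11) + O(ln n)
      = 12n ln(12n) − 12n ln n + 12n ln 11 − 12n + O(ln n)
      = 12n ln 12 + 12n ln 11 − 12n + O(ln n)
      = 12n (ln 132 − 1) + O(ln n).
Numerically ln(132) − 1 ≈ 3.8828.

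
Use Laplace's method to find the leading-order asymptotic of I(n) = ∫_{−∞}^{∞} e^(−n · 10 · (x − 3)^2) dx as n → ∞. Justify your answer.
I(n) = sqrt(π/(10n))

Here φ(x) = 10 · (x − 3)^2 has its unique minimum at x* = 3 with φ(x*) = 0 and φ''(x*) = 20. Laplace's method gives
  I(n) ~ e^(−n φ(x*)) · sqrt(2π / (n · φ''(x*))) = sqrt(2π / (20n)) = sqrt(π/(10n)).
This is exact: substituting u = (x − 3)·sqrt(10n) gives I(n) = (1/sqrt(10n)) ∫_{−∞}^{∞} e^(−u^2) du = sqrt(π/(10n)).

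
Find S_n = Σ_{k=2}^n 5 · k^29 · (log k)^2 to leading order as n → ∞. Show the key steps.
S_n ~ n^30 · (log n)^2 / 6

By integral comparison, S_n = ∫_1^n 5 · x^29 · (log x)^2 dx + O(n^29 · (log n)^2). For the integral, the leading term of ∫_1^n x^29 (log x)^2 dx is n^30/30 · (log n)^2 (by repeated integration by parts; each step lowers the log-exponent and produces a relatively O(1/log n) correction). Hence S_n ~ n^30 · (log n)^2 / 6.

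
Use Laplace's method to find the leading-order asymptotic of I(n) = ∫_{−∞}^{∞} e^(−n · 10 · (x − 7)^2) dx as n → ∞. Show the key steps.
I(n) = sqrt(π/(10n))

Here φ(x) = 10 · (x − 7)^2 has its unique minimum at x* = 7 with φ(x*) = 0 and φ''(x*) = 20. Laplace's method gives
  I(n) ~ e^(−n φ(x*)) · sqrt(2π / (n · φ''(x*))) = sqrt(2π / (20n)) = sqrt(π/(10n)).
This is exact: substituting u = (x − 7)·sqrt(10n) gives I(n) = (1/sqrt(10n)) ∫_{−∞}^{∞} e^(−u^2) du = sqrt(π/(10n)).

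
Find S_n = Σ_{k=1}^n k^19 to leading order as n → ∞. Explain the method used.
S_n ~ n^20 / 20

By integral comparison (Euler-Maclaurin), Σ_{k=1}^n k^19 = ∫_0^n x^19 dx + O(n^19) = n^20/20 + O(n^19). (Equivalently, Faulhaber's formula gives the same leading term.)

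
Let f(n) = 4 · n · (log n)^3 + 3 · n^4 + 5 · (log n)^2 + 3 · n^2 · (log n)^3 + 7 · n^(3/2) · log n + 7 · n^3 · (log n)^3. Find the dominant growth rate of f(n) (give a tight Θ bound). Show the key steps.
f(n) ∈ Θ(n^4)

Compare the terms by growth order. For large n, n^a · (log n)^b dominates n^a' · (log n)^b' iff a > a', or (a = a' and b > b'). Ranking the 6 terms shows the dominant one is 3 · n^4. Hence f(n) ∈ Θ(n^4).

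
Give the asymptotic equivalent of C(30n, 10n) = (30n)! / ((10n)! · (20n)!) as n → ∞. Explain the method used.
C(30n, 10n) ~ (27/4)^(10n) · sqrt(3/(4π·10n))

Write N = 10n. Apply Stirling to each factorial:
  (3N)! ~ sqrt(2π·3N) · (3N/e)^(3N),
  N! ~ sqrt(2π N) · (N/e)^N,
  (2N)! ~ sqrt(2π·2N) · (2N/e)^(2N).
The exponential factors combine to (3N)^(3N) / (N^N · (2N)^(2N)) = 3^(3N)/2^(2N) = (3^3/2^2)^N = (27/4)^N.
The square-root prefactors combine to sqrt(2π·3N) / (sqrt(2π N)·sqrt(2π·2N)) = sqrt(3 / (2π·2·N)) = sqrt(3/(4π·10n)).
Substituting N = 10n: C(30n, 10n) ~ (27/4)^(10n) · sqrt(3/(4π·10n)).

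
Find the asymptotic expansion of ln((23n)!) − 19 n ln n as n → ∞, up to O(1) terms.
ln((23n)!) − 19 n ln n = 4 n ln n + 23(ln 23 − 1) n + (1/2) ln(2π·23n) + O(1/n)

Stirling: ln((23n)!) = 23n ln(23n) − 23n + (1/2) ln(2π·23n) + O(1/n).
Expand 23n ln(23n) = 23n (ln n + ln 23) = 23n ln n + 23n ln 23.
Subtract 19n ln n: leading term is (23 − 19) n ln n = 4 n ln n. The next term is 23n ln 23 − 23n = 23(ln 23 − 1) n. Then the (1/2) ln(2π·23n) correction.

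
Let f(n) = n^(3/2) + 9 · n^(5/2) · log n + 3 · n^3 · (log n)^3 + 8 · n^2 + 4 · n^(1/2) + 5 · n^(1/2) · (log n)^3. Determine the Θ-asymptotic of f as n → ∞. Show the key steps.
f(n) ∈ Θ(n^3 · (log n)^3)

Compare the terms by growth order. For large n, n^a · (log n)^b dominates n^a' · (log n)^b' iff a > a', or (a = a' and b > b'). Ranking the 6 terms shows the dominant one is 3 · n^3 · (log n)^3. Hence f(n) ∈ Θ(n^3 · (log n)^3).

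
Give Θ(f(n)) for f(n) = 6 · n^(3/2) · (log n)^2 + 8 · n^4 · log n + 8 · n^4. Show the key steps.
f(n) ∈ Θ(n^4 · log n)

Compare the terms by growth order. For large n, n^a · (log n)^b dominates n^a' · (log n)^b' iff a > a', or (a = a' and b > b'). Ranking the 3 terms shows the dominant one is 8 · n^4 · log n. Hence f(n) ∈ Θ(n^4 · log n).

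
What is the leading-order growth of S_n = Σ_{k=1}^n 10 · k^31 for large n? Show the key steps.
S_n ~ 5 · n^32 / 16

By integral comparison (Euler-Maclaurin), Σ_{k=1}^n 10 · k^31 = 10 · ∫_0^n x^31 dx + O(n^31) = 10 · n^32/32 = 5 · n^32 / 16 + O(n^31). (Equivalently, Faulhaber's formula gives the same leading term.)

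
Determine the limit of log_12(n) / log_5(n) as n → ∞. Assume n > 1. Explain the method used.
lim = ln(5) / ln(12) = log_12(5)

Change of base: log_12(n) = ln n / ln 12 and log_5(n) = ln n / ln 5. The ratio is (ln n / ln 12) · (ln 5 / ln n) = ln 5 / ln 12, a constant independent of n. So the limit is ln 5 / ln 12 = log_12(5).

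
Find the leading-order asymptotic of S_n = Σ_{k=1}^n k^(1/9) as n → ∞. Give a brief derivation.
S_n ~ (9/10) · n^(10/9)

Integral comparison: Σ_{k=1}^n k^(1/9) = ∫_0^n x^(1/9) dx + O(n^(1/9)). The integral is n^(1 + 1/9) / (1 + 1/9) = n^((1+9)/9) / ((1+9)/9) = (9/10) · n^(10/9).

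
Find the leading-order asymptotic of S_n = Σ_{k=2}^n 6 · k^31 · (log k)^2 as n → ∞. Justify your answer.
S_n ~ 3 · n^32 · (log n)^2 / 16

By integral comparison, S_n = ∫_1^n 6 · x^31 · (log x)^2 dx + O(n^31 · (log n)^2). For the integral, the leading term of ∫_1^n x^31 (log x)^2 dx is n^32/32 · (log n)^2 (by repeated integration by parts; each step lowers the log-exponent and produces a relatively O(1/log n) correction). Hence S_n ~ 3 · n^32 · (log n)^2 / 16.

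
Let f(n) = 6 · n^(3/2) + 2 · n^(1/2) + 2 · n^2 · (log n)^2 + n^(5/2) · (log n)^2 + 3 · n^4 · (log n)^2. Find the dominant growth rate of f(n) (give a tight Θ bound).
f(n) ∈ Θ(n^4 · (log n)^2)

Compare the terms by growth order. For large n, n^a · (log n)^b dominates n^a' · (log n)^b' iff a > a', or (a = a' and b > b'). Ranking the 5 terms shows the dominant one is 3 · n^4 · (log n)^2. Hence f(n) ∈ Θ(n^4 · (log n)^2).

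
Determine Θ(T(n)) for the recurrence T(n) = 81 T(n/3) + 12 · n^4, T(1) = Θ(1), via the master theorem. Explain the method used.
T(n) = Θ(n^4 log n)

log_3 81 = 4, and f(n) = 12 · n^4 = Θ(n^(log_3 81)). This is Case 2 of the master theorem: T(n) = Θ(f(n) · log n) = Θ(n^4 log n).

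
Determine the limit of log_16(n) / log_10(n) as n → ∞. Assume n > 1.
lim = ln(10) / ln(16) = log_16(10)

Change of base: log_16(n) = ln n / ln 16 and log_10(n) = ln n / ln 10. The ratio is (ln n / ln 16) · (ln 10 / ln n) = ln 10 / ln 16, a constant independent of n. So the limit is ln 10 / ln 16 = log_16(10).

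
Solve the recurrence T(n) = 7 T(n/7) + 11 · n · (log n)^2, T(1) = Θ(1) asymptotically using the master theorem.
T(n) = Θ(n · (log n)^3)

Here log_7 7 = 1 and f(n) = 11 · n · (log n)^2 = Θ(n^(log_7 7) · (log n)^2). This is the extended Case 2 of the master theorem (f matches the critical exponent up to log factors), giving T(n) = Θ(n^(log_7 7) · (log n)^(2+1)) = Θ(n · (log n)^3).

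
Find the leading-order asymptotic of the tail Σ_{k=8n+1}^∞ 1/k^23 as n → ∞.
Σ_{k>8n} 1/k^23 ~ 1/(22 · (8n)^22)

Compare to the integral: ∫_{8n}^∞ x^(−23) dx = [−x^(−22)/22]_{8n}^∞ = 1/((23−1)·(8n)^22). Euler-Maclaurin then gives
  Σ_{k>8n} 1/k^23 = ∫_{8n}^∞ dx/x^23 − 1/(2·(8n)^23) + O(1/(8n)^24).
(Equivalently this is ζ(23) − Σ_{k≤8n} 1/k^23.)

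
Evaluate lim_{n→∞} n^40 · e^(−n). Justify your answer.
lim = 0

Exponentials with base > 1 dominate every fixed polynomial: for any fixed c, n^c / e^n → 0 as n → ∞ (e.g. by the ratio test, or since e^n grows faster than any power of n). Hence n^40 · e^(−n) = n^40 / e^n → 0.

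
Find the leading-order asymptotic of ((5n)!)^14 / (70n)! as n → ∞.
((5n)!)^14/(70n)! ~ ((2π·5n)^(13/2) / sqrt(14)) · 14^(−14·5n)  →  0

Write N = 5n. Stirling: N! ~ sqrt(2π N)(N/e)^N and (14N)! ~ sqrt(2π·14N)·(14N/e)^(14N).
  (N!)^14/(14N)! ~ (2π N)^(14/2) (N/e)^(14N) / [sqrt(2π·14N) (14N/e)^(14N)]
     = (2π N)^(14/2) / sqrt(2π·14N) · (N/(14N))^(14N)
     = (2π N)^((14−1)/2) / sqrt(14) · 14^(−14N).
Since 14^14 > 1, the factor 14^(−14N) decays exponentially, so the ratio → 0. Substituting N = 5n gives the stated form.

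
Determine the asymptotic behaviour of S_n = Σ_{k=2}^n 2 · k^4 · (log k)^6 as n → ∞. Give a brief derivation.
S_n ~ 2 · n^5 · (log n)^6 / 5

By integral comparison, S_n = ∫_1^n 2 · x^4 · (log x)^6 dx + O(n^4 · (log n)^6). For the integral, the leading term of ∫_1^n x^4 (log x)^6 dx is n^5/5 · (log n)^6 (by repeated integration by parts; each step lowers the log-exponent and produces a relatively O(1/log n) correction). Hence S_n ~ 2 · n^5 · (log n)^6 / 5.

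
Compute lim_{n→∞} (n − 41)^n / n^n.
lim = e^(−41)

Rewrite as (1 − 41/n)^(n). By the standard limit (1 + x/n)^n → e^x, we have (1 − 41/n)^n → e^(−41), and raising to the 1st power gives e^(−41).
More precisely, ln[(1 − 41/n)^(n)] = n · ln(1 − 41/n) = n · (-41/n + O(1/n^2)) = -41 + O(1/n) → -41.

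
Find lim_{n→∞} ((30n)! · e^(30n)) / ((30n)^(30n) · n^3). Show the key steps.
lim = 0

Stirling: (30n)! ~ sqrt(2π·30n) · (30n/e)^(30n). Hence
  (30n)! · e^(30n) / (30n)^(30n) ~ sqrt(2π·30n).
Dividing by n^3: sqrt(2π·30n) / n^3 = sqrt(2π·30) · n^((1−6)/2), so the expression behaves like sqrt(2π·30) · n^((1−6)/2) → 0.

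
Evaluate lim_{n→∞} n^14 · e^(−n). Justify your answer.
lim = 0

Exponentials with base > 1 dominate every fixed polynomial: for any fixed c, n^c / e^n → 0 as n → ∞ (e.g. by the ratio test, or since e^n grows faster than any power of n). Hence n^14 · e^(−n) = n^14 / e^n → 0.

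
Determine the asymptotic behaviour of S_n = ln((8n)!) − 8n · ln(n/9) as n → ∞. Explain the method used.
S_n ~ 8n · (ln 72 − 1) + O(ln n)

Stirling: ln((8n)!) = 8n ln(8n) − 8n + O(ln n).
  S_n = 8n ln(8n) − 8n − 8n ln(n/9) + O(ln n)
      = 8n ln(8n) − 8n ln n + 8n ln 9 − 8n + O(ln n)
      = 8n ln 8 + 8n ln 9 − 8n + O(ln n)
      = 8n (ln 72 − 1) + O(ln n).
Numerically ln(72) − 1 ≈ 3.2767.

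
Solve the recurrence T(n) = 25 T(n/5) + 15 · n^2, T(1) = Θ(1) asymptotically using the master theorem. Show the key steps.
T(n) = Θ(n^2 log n)

log_5 25 = 2, and f(n) = 15 · n^2 = Θ(n^(log_5 25)). This is Case 2 of the master theorem: T(n) = Θ(f(n) · log n) = Θ(n^2 log n).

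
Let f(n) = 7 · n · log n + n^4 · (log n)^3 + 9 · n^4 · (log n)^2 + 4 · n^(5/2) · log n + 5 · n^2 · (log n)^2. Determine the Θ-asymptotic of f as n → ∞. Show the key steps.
f(n) ∈ Θ(n^4 · (log n)^3)

Compare the terms by growth order. For large n, n^a · (log n)^b dominates n^a' · (log n)^b' iff a > a', or (a = a' and b > b'). Ranking the 5 terms shows the dominant one is n^4 · (log n)^3. Hence f(n) ∈ Θ(n^4 · (log n)^3).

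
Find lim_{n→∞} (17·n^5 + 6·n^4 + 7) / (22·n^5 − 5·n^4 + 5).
lim = 17/22

For large n the leading n^5 terms dominate both numerator and denominator. Dividing top and bottom by n^5, every other term tends to 0, leaving 17/22.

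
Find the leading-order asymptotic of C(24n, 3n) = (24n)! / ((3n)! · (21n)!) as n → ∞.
C(24n, 3n) ~ (16777216/823543)^(3n) · sqrt(4/(7π·3n))

Write N = 3n. Apply Stirling to each factorial:
  (8N)! ~ sqrt(2π·8N) · (8N/e)^(8N),
  N! ~ sqrt(2π N) · (N/e)^N,
  (7N)! ~ sqrt(2π·7N) · (7N/e)^(7N).
The exponential factors combine to (8N)^(8N) / (N^N · (7N)^(7N)) = 8^(8N)/7^(7N) = (8^8/7^7)^N = (16777216/823543)^N.
The square-root prefactors combine to sqrt(2π·8N) / (sqrt(2π N)·sqrt(2π·7N)) = sqrt(8 / (2π·7·N)) = sqrt(4/(7π·3n)).
Substituting N = 3n: C(24n, 3n) ~ (16777216/823543)^(3n) · sqrt(4/(7π·3n)).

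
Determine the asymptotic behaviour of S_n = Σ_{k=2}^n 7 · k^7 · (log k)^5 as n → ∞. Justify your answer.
S_n ~ 7 · n^8 · (log n)^5 / 8

By integral comparison, S_n = ∫_1^n 7 · x^7 · (log x)^5 dx + O(n^7 · (log n)^5). For the integral, the leading term of ∫_1^n x^7 (log x)^5 dx is n^8/8 · (log n)^5 (by repeated integration by parts; each step lowers the log-exponent and produces a relatively O(1/log n) correction). Hence S_n ~ 7 · n^8 · (log n)^5 / 8.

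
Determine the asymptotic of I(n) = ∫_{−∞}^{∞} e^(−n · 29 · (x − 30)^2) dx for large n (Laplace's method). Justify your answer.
I(n) = sqrt(π/(29n))

Here φ(x) = 29 · (x − 30)^2 has its unique minimum at x* = 30 with φ(x*) = 0 and φ''(x*) = 58. Laplace's method gives
  I(n) ~ e^(−n φ(x*)) · sqrt(2π / (n · φ''(x*))) = sqrt(2π / (58n)) = sqrt(π/(29n)).
This is exact: substituting u = (x − 30)·sqrt(29n) gives I(n) = (1/sqrt(29n)) ∫_{−∞}^{∞} e^(−u^2) du = sqrt(π/(29n)).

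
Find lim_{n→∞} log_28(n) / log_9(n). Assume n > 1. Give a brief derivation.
lim = ln(9) / ln(28) = log_28(9)

Change of base: log_28(n) = ln n / ln 28 and log_9(n) = ln n / ln 9. The ratio is (ln n / ln 28) · (ln 9 / ln n) = ln 9 / ln 28, a constant independent of n. So the limit is ln 9 / ln 28 = log_28(9).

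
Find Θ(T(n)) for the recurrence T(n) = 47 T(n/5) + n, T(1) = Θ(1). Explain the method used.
T(n) = Θ(n^(log_5 47))

Master theorem: compare f(n) = n to n^(log_5 47) where log_5 47 ≈ 2.392. Since 1 < log_5 47, we have f(n) = O(n^(log_5 47 − ε)) for some ε > 0 — Case 1. Hence T(n) = Θ(n^(log_5 47)).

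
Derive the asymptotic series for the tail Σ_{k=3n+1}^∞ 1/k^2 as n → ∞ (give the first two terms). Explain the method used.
Σ_{k>3n} 1/k^2 = 1/(1 · (3n)) − 1/(2 · (3n)^2) + O(1/(3n)^3)

Compare to the integral: ∫_{3n}^∞ x^(−2) dx = [−x^(−1)/1]_{3n}^∞ = 1/((2−1)·(3n)). The Euler-Maclaurin correction adds −f(3n)/2 = −1/(2·(3n)^2). Euler-Maclaurin then gives
  Σ_{k>3n} 1/k^2 = ∫_{3n}^∞ dx/x^2 − 1/(2·(3n)^2) + O(1/(3n)^3).
(Equivalently this is ζ(2) − Σ_{k≤3n} 1/k^2.)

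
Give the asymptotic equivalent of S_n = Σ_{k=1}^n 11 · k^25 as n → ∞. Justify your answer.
S_n ~ 11 · n^26 / 26

By integral comparison (Euler-Maclaurin), Σ_{k=1}^n 11 · k^25 = 11 · ∫_0^n x^25 dx + O(n^25) = 11 · n^26/26 + O(n^25). (Equivalently, Faulhaber's formula gives the same leading term.)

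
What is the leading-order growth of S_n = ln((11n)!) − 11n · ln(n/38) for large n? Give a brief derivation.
S_n ~ 11n · (ln 418 − 1) + O(ln n)

Stirling: ln((11n)!) = 11n ln(11n) − 11n + O(ln n).
  S_n = 11n ln(11n) − 11n − 11n ln(n/38) + O(ln n)
      = 11n ln(11n) − 11n ln n + 11n ln 38 − 11n + O(ln n)
      = 11n ln 11 + 11n ln 38 − 11n + O(ln n)
      = 11n (ln 418 − 1) + O(ln n).
Numerically ln(418) − 1 ≈ 5.0355.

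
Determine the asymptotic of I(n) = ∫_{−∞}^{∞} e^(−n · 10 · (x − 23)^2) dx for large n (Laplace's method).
I(n) = sqrt(π/(10n))

Here φ(x) = 10 · (x − 23)^2 has its unique minimum at x* = 23 with φ(x*) = 0 and φ''(x*) = 20. Laplace's method gives
  I(n) ~ e^(−n φ(x*)) · sqrt(2π / (n · φ''(x*))) = sqrt(2π / (20n)) = sqrt(π/(10n)).
This is exact: substituting u = (x − 23)·sqrt(10n) gives I(n) = (1/sqrt(10n)) ∫_{−∞}^{∞} e^(−u^2) du = sqrt(π/(10n)).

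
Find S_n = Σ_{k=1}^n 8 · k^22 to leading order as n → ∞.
S_n ~ 8 · n^23 / 23

By integral comparison (Euler-Maclaurin), Σ_{k=1}^n 8 · k^22 = 8 · ∫_0^n x^22 dx + O(n^22) = 8 · n^23/23 + O(n^22). (Equivalently, Faulhaber's formula gives the same leading term.)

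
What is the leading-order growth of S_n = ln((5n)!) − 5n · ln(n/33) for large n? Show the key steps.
S_n ~ 5n · (ln 165 − 1) + O(ln n)

Stirling: ln((5n)!) = 5n ln(5n) − 5n + O(ln n).
  S_n = 5n ln(5n) − 5n − 5n ln(n/33) + O(ln n)
      = 5n ln(5n) − 5n ln n + 5n ln 33 − 5n + O(ln n)
      = 5n ln 5 + 5n ln 33 − 5n + O(ln n)
      = 5n (ln 165 − 1) + O(ln n).
Numerically ln(165) − 1 ≈ 4.1059.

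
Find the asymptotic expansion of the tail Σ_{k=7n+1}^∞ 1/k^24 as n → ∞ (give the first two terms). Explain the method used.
Σ_{k>7n} 1/k^24 = 1/(23 · (7n)^23) − 1/(2 · (7n)^24) + O(1/(7n)^25)

Compare to the integral: ∫_{7n}^∞ x^(−24) dx = [−x^(−23)/23]_{7n}^∞ = 1/((24−1)·(7n)^23). The Euler-Maclaurin correction adds −f(7n)/2 = −1/(2·(7n)^24). Euler-Maclaurin then gives
  Σ_{k>7n} 1/k^24 = ∫_{7n}^∞ dx/x^24 − 1/(2·(7n)^24) + O(1/(7n)^25).
(Equivalently this is ζ(24) − Σ_{k≤7n} 1/k^24.)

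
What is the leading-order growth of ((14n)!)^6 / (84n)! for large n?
((14n)!)^6/(84n)! ~ ((2π·14n)^(5/2) / sqrt(6)) · 6^(−6·14n)  →  0

Write N = 14n. Stirling: N! ~ sqrt(2π N)(N/e)^N and (6N)! ~ sqrt(2π·6N)·(6N/e)^(6N).
  (N!)^6/(6N)! ~ (2π N)^(6/2) (N/e)^(6N) / [sqrt(2π·6N) (6N/e)^(6N)]
     = (2π N)^(6/2) / sqrt(2π·6N) · (N/(6N))^(6N)
     = (2π N)^((6−1)/2) / sqrt(6) · 6^(−6N).
Since 6^6 > 1, the factor 6^(−6N) decays exponentially, so the ratio → 0. Substituting N = 14n gives the stated form.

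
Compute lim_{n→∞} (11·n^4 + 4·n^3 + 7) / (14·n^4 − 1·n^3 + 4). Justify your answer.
lim = 11/14

For large n the leading n^4 terms dominate both numerator and denominator. Dividing top and bottom by n^4, every other term tends to 0, leaving 11/14.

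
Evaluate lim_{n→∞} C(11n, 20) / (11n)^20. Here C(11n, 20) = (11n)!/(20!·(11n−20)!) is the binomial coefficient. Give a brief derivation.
lim = 1/20! = 1/2432902008176640000

With N = 11n → ∞: C(N, 20) / N^20 = [N(N−1)…(N−19)] / (20! · N^20) = (1/20!) · 1 · (1 − 1/(11n)) · … · (1 − 19/(11n)). Each factor → 1 as N → ∞, so the limit is 1/20! = 1/2432902008176640000.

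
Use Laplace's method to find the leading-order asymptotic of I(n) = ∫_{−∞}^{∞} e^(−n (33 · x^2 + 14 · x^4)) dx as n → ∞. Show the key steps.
I(n) ~ sqrt(π/(33n))

φ(x) = 33 · x^2 + 14 · x^4 has its unique global minimum at x* = 0 (since φ'(x) = 66x + 56x^3 = 0 only at x = 0 for real x with both coefficients positive, and φ → ∞ as |x| → ∞). At x* = 0, φ(0) = 0 and φ''(0) = 66. Laplace's method then gives
  I(n) ~ sqrt(2π / (n · φ''(0))) · e^(−n φ(0)) = sqrt(2π / (66n)) = sqrt(π/(33n)).
The 14 · x^4 term contributes only at subleading order (an O(1/n) relative correction).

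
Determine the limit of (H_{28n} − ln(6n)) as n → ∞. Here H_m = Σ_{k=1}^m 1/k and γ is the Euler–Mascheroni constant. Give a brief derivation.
lim = ln(14/3) + γ

By Euler-Maclaurin, H_m = ln m + γ + O(1/m). So
  H_{28n} − ln(6n) = ln(28n) + γ − ln(6n) + O(1/n)
                       = ln(28/6) + γ + O(1/n).
Hence the limit is ln(28/6) + γ (= ln(14/3)).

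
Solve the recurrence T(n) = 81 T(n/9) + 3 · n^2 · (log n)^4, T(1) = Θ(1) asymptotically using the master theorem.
T(n) = Θ(n^2 · (log n)^5)

Here log_9 81 = 2 and f(n) = 3 · n^2 · (log n)^4 = Θ(n^(log_9 81) · (log n)^4). This is the extended Case 2 of the master theorem (f matches the critical exponent up to log factors), giving T(n) = Θ(n^(log_9 81) · (log n)^(4+1)) = Θ(n^2 · (log n)^5).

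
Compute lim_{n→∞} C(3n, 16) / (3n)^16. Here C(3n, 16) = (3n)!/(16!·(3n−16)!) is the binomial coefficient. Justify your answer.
lim = 1/16! = 1/20922789888000

With N = 3n → ∞: C(N, 16) / N^16 = [N(N−1)…(N−15)] / (16! · N^16) = (1/16!) · 1 · (1 − 1/(3n)) · … · (1 − 15/(3n)). Each factor → 1 as N → ∞, so the limit is 1/16! = 1/20922789888000.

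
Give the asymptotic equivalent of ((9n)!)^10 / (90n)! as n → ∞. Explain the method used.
((9n)!)^10/(90n)! ~ ((2π·9n)^(9/2) / sqrt(10)) · 10^(−10·9n)  →  0

Write N = 9n. Stirling: N! ~ sqrt(2π N)(N/e)^N and (10N)! ~ sqrt(2π·10N)·(10N/e)^(10N).
  (N!)^10/(10N)! ~ (2π N)^(10/2) (N/e)^(10N) / [sqrt(2π·10N) (10N/e)^(10N)]
     = (2π N)^(10/2) / sqrt(2π·10N) · (N/(10N))^(10N)
     = (2π N)^((10−1)/2) / sqrt(10) · 10^(−10N).
Since 10^10 > 1, the factor 10^(−10N) decays exponentially, so the ratio → 0. Substituting N = 9n gives the stated form.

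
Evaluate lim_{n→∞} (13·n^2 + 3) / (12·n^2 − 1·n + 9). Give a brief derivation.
lim = 13/12

For large n the leading n^2 terms dominate both numerator and denominator. Dividing top and bottom by n^2, every other term tends to 0, leaving 13/12.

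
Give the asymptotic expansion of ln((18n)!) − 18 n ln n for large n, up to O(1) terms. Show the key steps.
ln((18n)!) − 18 n ln n = 18(ln 18 − 1) n + (1/2) ln(2π·18n) + O(1/n)

Stirling: ln((18n)!) = 18n ln(18n) − 18n + (1/2) ln(2π·18n) + O(1/n).
Since 18n ln(18n) = 18n ln n + 18n ln 18, subtracting 18n ln n cancels the n ln n term exactly. What remains is 18(ln 18 − 1) n + (1/2) ln(2π·18n) + O(1/n).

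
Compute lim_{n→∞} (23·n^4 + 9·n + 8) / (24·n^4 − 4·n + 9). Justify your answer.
lim = 23/24

For large n the leading n^4 terms dominate both numerator and denominator. Dividing top and bottom by n^4, every other term tends to 0, leaving 23/24.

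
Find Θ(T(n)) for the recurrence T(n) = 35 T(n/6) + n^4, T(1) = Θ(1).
T(n) = Θ(n^4)

log_6 35 ≈ 1.984. f(n) = n^4 dominates n^(log_6 35) since 4 > 1.984, and the regularity condition a·f(n/b) = 35·(n/6)^4 = (35/1296)·n^4 ≤ c·f(n) holds with c = 35/1296 ≈ 0.027 < 1. So this is Case 3: T(n) = Θ(f(n)) = Θ(n^4).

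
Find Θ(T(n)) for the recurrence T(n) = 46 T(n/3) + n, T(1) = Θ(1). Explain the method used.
T(n) = Θ(n^(log_3 46))

Master theorem: compare f(n) = n to n^(log_3 46) where log_3 46 ≈ 3.485. Since 1 < log_3 46, we have f(n) = O(n^(log_3 46 − ε)) for some ε > 0 — Case 1. Hence T(n) = Θ(n^(log_3 46)).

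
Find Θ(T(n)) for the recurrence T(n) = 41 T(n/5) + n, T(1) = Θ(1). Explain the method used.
T(n) = Θ(n^(log_5 41))

Master theorem: compare f(n) = n to n^(log_5 41) where log_5 41 ≈ 2.307. Since 1 < log_5 41, we have f(n) = O(n^(log_5 41 − ε)) for some ε > 0 — Case 1. Hence T(n) = Θ(n^(log_5 41)).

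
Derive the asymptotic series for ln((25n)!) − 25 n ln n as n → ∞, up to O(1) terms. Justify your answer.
ln((25n)!) − 25 n ln n = 25(ln 25 − 1) n + (1/2) ln(2π·25n) + O(1/n)

Stirling: ln((25n)!) = 25n ln(25n) − 25n + (1/2) ln(2π·25n) + O(1/n).
Since 25n ln(25n) = 25n ln n + 25n ln 25, subtracting 25n ln n cancels the n ln n term exactly. What remains is 25(ln 25 − 1) n + (1/2) ln(2π·25n) + O(1/n).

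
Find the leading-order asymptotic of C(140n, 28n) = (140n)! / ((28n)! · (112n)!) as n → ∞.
C(140n, 28n) ~ (3125/256)^(28n) · sqrt(5/(8π·28n))

Write N = 28n. Apply Stirling to each factorial:
  (5N)! ~ sqrt(2π·5N) · (5N/e)^(5N),
  N! ~ sqrt(2π N) · (N/e)^N,
  (4N)! ~ sqrt(2π·4N) · (4N/e)^(4N).
The exponential factors combine to (5N)^(5N) / (N^N · (4N)^(4N)) = 5^(5N)/4^(4N) = (5^5/4^4)^N = (3125/256)^N.
The square-root prefactors combine to sqrt(2π·5N) / (sqrt(2π N)·sqrt(2π·4N)) = sqrt(5 / (2π·4·N)) = sqrt(5/(8π·28n)).
Substituting N = 28n: C(140n, 28n) ~ (3125/256)^(28n) · sqrt(5/(8π·28n)).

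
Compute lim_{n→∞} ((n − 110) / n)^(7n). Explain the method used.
lim = e^(−770)

Rewrite as (1 − 110/n)^(7n). By the standard limit (1 + x/n)^n → e^x, we have (1 − 110/n)^n → e^(−110), and raising to the 7th power gives e^(−770).
More precisely, ln[(1 − 110/n)^(7n)] = 7n · ln(1 − 110/n) = 7n · (-110/n + O(1/n^2)) = -770 + O(1/n) → -770.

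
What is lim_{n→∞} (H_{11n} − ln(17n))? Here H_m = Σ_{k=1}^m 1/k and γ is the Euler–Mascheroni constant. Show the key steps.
lim = ln(11/17) + γ

By Euler-Maclaurin, H_m = ln m + γ + O(1/m). So
  H_{11n} − ln(17n) = ln(11n) + γ − ln(17n) + O(1/n)
                       = ln(11/17) + γ + O(1/n).
Hence the limit is ln(11/17) + γ.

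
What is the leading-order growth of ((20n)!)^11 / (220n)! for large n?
((20n)!)^11/(220n)! ~ ((2π·20n)^(10/2) / sqrt(11)) · 11^(−11·20n)  →  0

Write N = 20n. Stirling: N! ~ sqrt(2π N)(N/e)^N and (11N)! ~ sqrt(2π·11N)·(11N/e)^(11N).
  (N!)^11/(11N)! ~ (2π N)^(11/2) (N/e)^(11N) / [sqrt(2π·11N) (11N/e)^(11N)]
     = (2π N)^(11/2) / sqrt(2π·11N) · (N/(11N))^(11N)
     = (2π N)^((11−1)/2) / sqrt(11) · 11^(−11N).
Since 11^11 > 1, the factor 11^(−11N) decays exponentially, so the ratio → 0. Substituting N = 20n gives the stated form.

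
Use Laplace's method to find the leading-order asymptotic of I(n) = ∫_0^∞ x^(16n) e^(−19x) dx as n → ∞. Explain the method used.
I(n) ~ (sqrt(2π·16n) / 19) · (16n/(19e))^(16n)

Write the integrand as exp(16n ln x − 19x) and set f(x) = 16n ln x − 19x. Then f'(x) = 16n/x − 19 = 0 at x* = 16n/19, and f''(x*) = −16n/x*^2 = −19^2/(16n). Laplace's method (interior maximum) gives
  I(n) ~ e^(f(x*)) · sqrt(2π / |f''(x*)|)
        = exp(16n ln(16n/19) − 16n) · sqrt(2π · 16n / 19^2)
        = (16n/19)^(16n) e^(−16n) · sqrt(2π·16n) / 19
        = (sqrt(2π·16n) / 19) · (16n/(19e))^(16n).
This matches Γ(16n+1)/19^(16n+1) with Stirling applied to Γ.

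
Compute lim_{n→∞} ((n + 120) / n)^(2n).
lim = e^240

Rewrite as (1 + 120/n)^(2n). By the standard limit (1 + x/n)^n → e^x, we have (1 + 120/n)^n → e^120, and raising to the 2nd power gives e^240.
More precisely, ln[(1 + 120/n)^(2n)] = 2n · ln(1 + 120/n) = 2n · (120/n + O(1/n^2)) = 240 + O(1/n) → 240.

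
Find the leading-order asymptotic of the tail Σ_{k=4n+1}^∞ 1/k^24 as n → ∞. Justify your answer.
Σ_{k>4n} 1/k^24 ~ 1/(23 · (4n)^23)

Compare to the integral: ∫_{4n}^∞ x^(−24) dx = [−x^(−23)/23]_{4n}^∞ = 1/((24−1)·(4n)^23). Euler-Maclaurin then gives
  Σ_{k>4n} 1/k^24 = ∫_{4n}^∞ dx/x^24 − 1/(2·(4n)^24) + O(1/(4n)^25).
(Equivalently this is ζ(24) − Σ_{k≤4n} 1/k^24.)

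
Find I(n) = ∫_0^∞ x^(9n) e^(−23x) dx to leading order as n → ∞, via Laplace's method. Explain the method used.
I(n) ~ (sqrt(2π·9n) / 23) · (9n/(23e))^(9n)

Write the integrand as exp(9n ln x − 23x) and set f(x) = 9n ln x − 23x. Then f'(x) = 9n/x − 23 = 0 at x* = 9n/23, and f''(x*) = −9n/x*^2 = −23^2/(9n). Laplace's method (interior maximum) gives
  I(n) ~ e^(f(x*)) · sqrt(2π / |f''(x*)|)
        = exp(9n ln(9n/23) − 9n) · sqrt(2π · 9n / 23^2)
        = (9n/23)^(9n) e^(−9n) · sqrt(2π·9n) / 23
        = (sqrt(2π·9n) / 23) · (9n/(23e))^(9n).
This matches Γ(9n+1)/23^(9n+1) with Stirling applied to Γ.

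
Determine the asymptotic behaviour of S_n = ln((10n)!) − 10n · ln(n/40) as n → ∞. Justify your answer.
S_n ~ 10n · (ln 400 − 1) + O(ln n)

Stirling: ln((10n)!) = 10n ln(10n) − 10n + O(ln n).
  S_n = 10n ln(10n) − 10n − 10n ln(n/40) + O(ln n)
      = 10n ln(10n) − 10n ln n + 10n ln 40 − 10n + O(ln n)
      = 10n ln 10 + 10n ln 40 − 10n + O(ln n)
      = 10n (ln 400 − 1) + O(ln n).
Numerically ln(400) − 1 ≈ 4.9915.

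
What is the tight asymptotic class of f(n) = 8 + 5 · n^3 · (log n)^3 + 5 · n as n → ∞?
f(n) ∈ Θ(n^3 · (log n)^3)

Compare the terms by growth order. For large n, n^a · (log n)^b dominates n^a' · (log n)^b' iff a > a', or (a = a' and b > b'). Ranking the 3 terms shows the dominant one is 5 · n^3 · (log n)^3. Hence f(n) ∈ Θ(n^3 · (log n)^3).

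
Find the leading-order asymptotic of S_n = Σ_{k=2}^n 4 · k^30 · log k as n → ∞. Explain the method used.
S_n ~ 4 · n^31 log n / 31 − 4 · n^31 / 961

By integral comparison, S_n = ∫_1^n 4 · x^30 · log x dx + O(n^30 · log n). For the integral, ∫ x^30 log x dx = n^31 log n / 31 − n^31/961 (integration by parts). Hence S_n ~ 4 · n^31 log n / 31 − 4 · n^31 / 961.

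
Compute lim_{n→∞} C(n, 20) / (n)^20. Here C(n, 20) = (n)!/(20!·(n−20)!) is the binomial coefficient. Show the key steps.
lim = 1/20! = 1/2432902008176640000

With N = n → ∞: C(N, 20) / N^20 = [N(N−1)…(N−19)] / (20! · N^20) = (1/20!) · 1 · (1 − 1/n) · … · (1 − 19/n). Each factor → 1 as N → ∞, so the limit is 1/20! = 1/2432902008176640000.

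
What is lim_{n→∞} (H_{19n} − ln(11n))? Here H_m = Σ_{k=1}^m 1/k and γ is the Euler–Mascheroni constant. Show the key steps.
lim = ln(19/11) + γ

By Euler-Maclaurin, H_m = ln m + γ + O(1/m). So
  H_{19n} − ln(11n) = ln(19n) + γ − ln(11n) + O(1/n)
                       = ln(19/11) + γ + O(1/n).
Hence the limit is ln(19/11) + γ.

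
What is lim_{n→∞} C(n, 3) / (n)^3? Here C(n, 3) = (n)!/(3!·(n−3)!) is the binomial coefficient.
lim = 1/3! = 1/6

With N = n → ∞: C(N, 3) / N^3 = [N(N−1)…(N−2)] / (3! · N^3) = (1/3!) · 1 · (1 − 1/n) · (1 − 2/n). Each factor → 1 as N → ∞, so the limit is 1/3! = 1/6.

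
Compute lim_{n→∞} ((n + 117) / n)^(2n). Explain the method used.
lim = e^234

Rewrite as (1 + 117/n)^(2n). By the standard limit (1 + x/n)^n → e^x, we have (1 + 117/n)^n → e^117, and raising to the 2nd power gives e^234.
More precisely, ln[(1 + 117/n)^(2n)] = 2n · ln(1 + 117/n) = 2n · (117/n + O(1/n^2)) = 234 + O(1/n) → 234.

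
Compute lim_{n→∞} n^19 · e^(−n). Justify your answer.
lim = 0

Exponentials with base > 1 dominate every fixed polynomial: for any fixed c, n^c / e^n → 0 as n → ∞ (e.g. by the ratio test, or since e^n grows faster than any power of n). Hence n^19 · e^(−n) = n^19 / e^n → 0.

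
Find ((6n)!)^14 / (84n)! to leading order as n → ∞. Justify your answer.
((6n)!)^14/(84n)! ~ ((2π·6n)^(13/2) / sqrt(14)) · 14^(−14·6n)  →  0

Write N = 6n. Stirling: N! ~ sqrt(2π N)(N/e)^N and (14N)! ~ sqrt(2π·14N)·(14N/e)^(14N).
  (N!)^14/(14N)! ~ (2π N)^(14/2) (N/e)^(14N) / [sqrt(2π·14N) (14N/e)^(14N)]
     = (2π N)^(14/2) / sqrt(2π·14N) · (N/(14N))^(14N)
     = (2π N)^((14−1)/2) / sqrt(14) · 14^(−14N).
Since 14^14 > 1, the factor 14^(−14N) decays exponentially, so the ratio → 0. Substituting N = 6n gives the stated form.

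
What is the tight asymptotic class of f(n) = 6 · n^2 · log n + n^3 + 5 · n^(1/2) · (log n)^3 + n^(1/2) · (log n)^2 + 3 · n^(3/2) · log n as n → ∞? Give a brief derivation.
f(n) ∈ Θ(n^3)

Compare the terms by growth order. For large n, n^a · (log n)^b dominates n^a' · (log n)^b' iff a > a', or (a = a' and b > b'). Ranking the 5 terms shows the dominant one is n^3. Hence f(n) ∈ Θ(n^3).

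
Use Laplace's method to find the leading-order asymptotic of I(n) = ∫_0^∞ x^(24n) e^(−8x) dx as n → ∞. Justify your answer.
I(n) ~ (sqrt(2π·24n) / 8) · (24n/(8e))^(24n)

Write the integrand as exp(24n ln x − 8x) and set f(x) = 24n ln x − 8x. Then f'(x) = 24n/x − 8 = 0 at x* = 24n/8, and f''(x*) = −24n/x*^2 = −8^2/(24n). Laplace's method (interior maximum) gives
  I(n) ~ e^(f(x*)) · sqrt(2π / |f''(x*)|)
        = exp(24n ln(24n/8) − 24n) · sqrt(2π · 24n / 8^2)
        = (24n/8)^(24n) e^(−24n) · sqrt(2π·24n) / 8
        = (sqrt(2π·24n) / 8) · (24n/(8e))^(24n).
This matches Γ(24n+1)/8^(24n+1) with Stirling applied to Γ.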